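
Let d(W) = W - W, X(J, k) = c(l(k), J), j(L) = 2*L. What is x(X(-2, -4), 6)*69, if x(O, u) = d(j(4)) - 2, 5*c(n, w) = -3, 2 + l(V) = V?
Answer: -138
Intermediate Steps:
l(V) = -2 + V
c(n, w) = -3/5 (c(n, w) = (1/5)*(-3) = -3/5)
X(J, k) = -3/5
d(W) = 0
x(O, u) = -2 (x(O, u) = 0 - 2 = -2)
x(X(-2, -4), 6)*69 = -2*69 = -138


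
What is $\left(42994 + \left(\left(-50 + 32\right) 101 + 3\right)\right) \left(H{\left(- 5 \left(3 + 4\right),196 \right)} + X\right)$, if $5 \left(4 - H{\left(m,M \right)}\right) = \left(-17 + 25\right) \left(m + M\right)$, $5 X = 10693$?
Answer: $77622415$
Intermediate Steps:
$X = \frac{10693}{5}$ ($X = \frac{1}{5} \cdot 10693 = \frac{10693}{5} \approx 2138.6$)
$H{\left(m,M \right)} = 4 - \frac{8 M}{5} - \frac{8 m}{5}$ ($H{\left(m,M \right)} = 4 - \frac{\left(-17 + 25\right) \left(m + M\right)}{5} = 4 - \frac{8 \left(M + m\right)}{5} = 4 - \frac{8 M + 8 m}{5} = 4 - \left(\frac{8 M}{5} + \frac{8 m}{5}\right) = 4 - \frac{8 M}{5} - \frac{8 m}{5}$)
$\left(42994 + \left(\left(-50 + 32\right) 101 + 3\right)\right) \left(H{\left(- 5 \left(3 + 4\right),196 \right)} + X\right) = \left(42994 + \left(\left(-50 + 32\right) 101 + 3\right)\right) \left(\left(4 - \frac{1568}{5} - \frac{8 \left(- 5 \left(3 + 4\right)\right)}{5}\right) + \frac{10693}{5}\right) = \left(42994 + \left(\left(-18\right) 101 + 3\right)\right) \left(\left(4 - \frac{1568}{5} - \frac{8 \left(\left(-5\right) 7\right)}{5}\right) + \frac{10693}{5}\right) = \left(42994 + \left(-1818 + 3\right)\right) \left(\left(4 - \frac{1568}{5} - -56\right) + \frac{10693}{5}\right) = \left(42994 - 1815\right) \left(\left(4 - \frac{1568}{5} + 56\right) + \frac{10693}{5}\right) = 41179 \left(- \frac{1268}{5} + \frac{10693}{5}\right) = 41179 \cdot 1885 = 77622415$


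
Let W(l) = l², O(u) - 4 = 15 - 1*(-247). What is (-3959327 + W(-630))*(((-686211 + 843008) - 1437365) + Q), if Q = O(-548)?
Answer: 4560982412954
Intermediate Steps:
O(u) = 266 (O(u) = 4 + (15 - 1*(-247)) = 4 + (15 + 247) = 4 + 262 = 266)
Q = 266
(-3959327 + W(-630))*(((-686211 + 843008) - 1437365) + Q) = (-3959327 + (-630)²)*(((-686211 + 843008) - 1437365) + 266) = (-3959327 + 396900)*((156797 - 1437365) + 266) = -3562427*(-1280568 + 266) = -3562427*(-1280302) = 4560982412954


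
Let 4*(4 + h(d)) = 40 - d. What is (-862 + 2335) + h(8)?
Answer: 1477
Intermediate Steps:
h(d) = 6 - d/4 (h(d) = -4 + (40 - d)/4 = -4 + (10 - d/4) = 6 - d/4)
(-862 + 2335) + h(8) = (-862 + 2335) + (6 - 1/4*8) = 1473 + (6 - 2) = 1473 + 4 = 1477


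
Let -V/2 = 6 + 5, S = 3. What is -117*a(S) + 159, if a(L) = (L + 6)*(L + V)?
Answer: 20166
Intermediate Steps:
V = -22 (V = -2*(6 + 5) = -2*11 = -22)
a(L) = (-22 + L)*(6 + L) (a(L) = (L + 6)*(L - 22) = (6 + L)*(-22 + L) = (-22 + L)*(6 + L))
-117*a(S) + 159 = -117*(-132 + 3² - 16*3) + 159 = -117*(-132 + 9 - 48) + 159 = -117*(-171) + 159 = 20007 + 159 = 20166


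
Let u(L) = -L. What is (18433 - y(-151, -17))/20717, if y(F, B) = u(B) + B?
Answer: 18433/20717 ≈ 0.88975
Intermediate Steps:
y(F, B) = 0 (y(F, B) = -B + B = 0)
(18433 - y(-151, -17))/20717 = (18433 - 1*0)/20717 = (18433 + 0)*(1/20717) = 18433*(1/20717) = 18433/20717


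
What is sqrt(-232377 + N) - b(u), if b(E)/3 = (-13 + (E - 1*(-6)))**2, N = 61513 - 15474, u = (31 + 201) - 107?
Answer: -41772 + I*sqrt(186338) ≈ -41772.0 + 431.67*I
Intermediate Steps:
u = 125 (u = 232 - 107 = 125)
N = 46039
b(E) = 3*(-7 + E)**2 (b(E) = 3*(-13 + (E - 1*(-6)))**2 = 3*(-13 + (E + 6))**2 = 3*(-13 + (6 + E))**2 = 3*(-7 + E)**2)
sqrt(-232377 + N) - b(u) = sqrt(-232377 + 46039) - 3*(-7 + 125)**2 = sqrt(-186338) - 3*118**2 = I*sqrt(186338) - 3*13924 = I*sqrt(186338) - 1*41772 = I*sqrt(186338) - 41772 = -41772 + I*sqrt(186338)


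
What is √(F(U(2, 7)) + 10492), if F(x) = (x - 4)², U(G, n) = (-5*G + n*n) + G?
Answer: √11861 ≈ 108.91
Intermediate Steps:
U(G, n) = n² - 4*G (U(G, n) = (-5*G + n²) + G = (n² - 5*G) + G = n² - 4*G)
F(x) = (-4 + x)²
√(F(U(2, 7)) + 10492) = √((-4 + (7² - 4*2))² + 10492) = √((-4 + (49 - 8))² + 10492) = √((-4 + 41)² + 10492) = √(37² + 10492) = √(1369 + 10492) = √11861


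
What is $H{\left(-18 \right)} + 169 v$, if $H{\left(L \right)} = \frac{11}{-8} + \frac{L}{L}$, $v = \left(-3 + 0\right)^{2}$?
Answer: $\frac{12165}{8} \approx 1520.6$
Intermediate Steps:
$v = 9$ ($v = \left(-3\right)^{2} = 9$)
$H{\left(L \right)} = - \frac{3}{8}$ ($H{\left(L \right)} = 11 \left(- \frac{1}{8}\right) + 1 = - \frac{11}{8} + 1 = - \frac{3}{8}$)
$H{\left(-18 \right)} + 169 v = - \frac{3}{8} + 169 \cdot 9 = - \frac{3}{8} + 1521 = \frac{12165}{8}$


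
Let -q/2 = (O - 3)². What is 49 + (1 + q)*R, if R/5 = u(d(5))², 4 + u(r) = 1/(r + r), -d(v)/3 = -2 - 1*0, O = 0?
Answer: -180709/144 ≈ -1254.9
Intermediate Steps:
q = -18 (q = -2*(0 - 3)² = -2*(-3)² = -2*9 = -18)
d(v) = 6 (d(v) = -3*(-2 - 1*0) = -3*(-2 + 0) = -3*(-2) = 6)
u(r) = -4 + 1/(2*r) (u(r) = -4 + 1/(r + r) = -4 + 1/(2*r))
R = 11045/144 (R = 5*(-4 + (½)/6)² = 5*(-4 + (½)*(⅙))² = 5*(-4 + 1/12)² = 5*(-47/12)² = 5*(2209/144) = 11045/144 ≈ 76.701)
49 + (1 + q)*R = 49 + (1 - 18)*(11045/144) = 49 - 17*11045/144 = 49 - 187765/144 = -180709/144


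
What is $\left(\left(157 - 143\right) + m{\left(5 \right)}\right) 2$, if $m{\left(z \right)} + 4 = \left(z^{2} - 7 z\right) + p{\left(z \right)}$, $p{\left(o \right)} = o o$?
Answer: $50$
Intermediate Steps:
$p{\left(o \right)} = o^{2}$
$m{\left(z \right)} = -4 - 7 z + 2 z^{2}$ ($m{\left(z \right)} = -4 + \left(\left(z^{2} - 7 z\right) + z^{2}\right) = -4 + \left(- 7 z + 2 z^{2}\right) = -4 - 7 z + 2 z^{2}$)
$\left(\left(157 - 143\right) + m{\left(5 \right)}\right) 2 = \left(\left(157 - 143\right) - \left(39 - 50\right)\right) 2 = \left(14 - -11\right) 2 = \left(14 + 11\right) 2 = 25 \cdot 2 = 50$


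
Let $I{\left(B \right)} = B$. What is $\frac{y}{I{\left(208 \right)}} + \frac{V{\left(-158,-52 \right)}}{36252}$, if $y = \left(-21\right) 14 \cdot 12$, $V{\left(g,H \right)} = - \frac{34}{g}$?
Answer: $- \frac{631491493}{37230804} \approx -16.962$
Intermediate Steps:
$y = -3528$ ($y = \left(-294\right) 12 = -3528$)
$\frac{y}{I{\left(208 \right)}} + \frac{V{\left(-158,-52 \right)}}{36252} = - \frac{3528}{208} + \frac{\left(-34\right) \frac{1}{-158}}{36252} = \left(-3528\right) \frac{1}{208} + \left(-34\right) \left(- \frac{1}{158}\right) \frac{1}{36252} = - \frac{441}{26} + \frac{17}{79} \cdot \frac{1}{36252} = - \frac{441}{26} + \frac{17}{2863908} = - \frac{631491493}{37230804}$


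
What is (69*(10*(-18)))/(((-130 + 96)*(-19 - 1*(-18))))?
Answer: -6210/17 ≈ -365.29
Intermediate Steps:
(69*(10*(-18)))/(((-130 + 96)*(-19 - 1*(-18)))) = (69*(-180))/((-34*(-19 + 18))) = -12420/((-34*(-1))) = -12420/34 = -12420*1/34 = -6210/17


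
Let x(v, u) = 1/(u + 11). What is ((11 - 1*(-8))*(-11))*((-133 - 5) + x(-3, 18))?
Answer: 836209/29 ≈ 28835.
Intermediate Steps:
x(v, u) = 1/(11 + u)
((11 - 1*(-8))*(-11))*((-133 - 5) + x(-3, 18)) = ((11 - 1*(-8))*(-11))*((-133 - 5) + 1/(11 + 18)) = ((11 + 8)*(-11))*(-138 + 1/29) = (19*(-11))*(-138 + 1/29) = -209*(-4001/29) = 836209/29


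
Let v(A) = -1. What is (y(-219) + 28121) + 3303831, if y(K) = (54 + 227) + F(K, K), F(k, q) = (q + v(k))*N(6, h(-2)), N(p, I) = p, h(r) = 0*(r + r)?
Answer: 3330913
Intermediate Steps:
h(r) = 0 (h(r) = 0*(2*r) = 0)
F(k, q) = -6 + 6*q (F(k, q) = (q - 1)*6 = (-1 + q)*6 = -6 + 6*q)
y(K) = 275 + 6*K (y(K) = (54 + 227) + (-6 + 6*K) = 281 + (-6 + 6*K) = 275 + 6*K)
(y(-219) + 28121) + 3303831 = ((275 + 6*(-219)) + 28121) + 3303831 = ((275 - 1314) + 28121) + 3303831 = (-1039 + 28121) + 3303831 = 27082 + 3303831 = 3330913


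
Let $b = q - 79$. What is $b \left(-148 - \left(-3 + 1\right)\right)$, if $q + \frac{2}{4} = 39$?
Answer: $5913$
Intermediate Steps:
$q = \frac{77}{2}$ ($q = - \frac{1}{2} + 39 = \frac{77}{2} \approx 38.5$)
$b = - \frac{81}{2}$ ($b = \frac{77}{2} - 79 = - \frac{81}{2} \approx -40.5$)
$b \left(-148 - \left(-3 + 1\right)\right) = - \frac{81 \left(-148 - \left(-3 + 1\right)\right)}{2} = - \frac{81 \left(-148 - -2\right)}{2} = - \frac{81 \left(-148 + 2\right)}{2} = \left(- \frac{81}{2}\right) \left(-146\right) = 5913$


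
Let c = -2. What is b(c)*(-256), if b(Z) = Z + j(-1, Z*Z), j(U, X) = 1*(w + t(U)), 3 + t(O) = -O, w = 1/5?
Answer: 4864/5 ≈ 972.80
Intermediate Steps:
w = ⅕ ≈ 0.20000
t(O) = -3 - O
j(U, X) = -14/5 - U (j(U, X) = 1*(⅕ + (-3 - U)) = 1*(-14/5 - U) = -14/5 - U)
b(Z) = -9/5 + Z (b(Z) = Z + (-14/5 - 1*(-1)) = Z + (-14/5 + 1) = Z - 9/5 = -9/5 + Z)
b(c)*(-256) = (-9/5 - 2)*(-256) = -19/5*(-256) = 4864/5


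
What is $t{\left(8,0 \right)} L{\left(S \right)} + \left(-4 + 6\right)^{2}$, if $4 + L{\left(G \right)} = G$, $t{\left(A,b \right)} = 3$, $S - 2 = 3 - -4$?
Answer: $19$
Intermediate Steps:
$S = 9$ ($S = 2 + \left(3 - -4\right) = 2 + \left(3 + 4\right) = 2 + 7 = 9$)
$L{\left(G \right)} = -4 + G$
$t{\left(8,0 \right)} L{\left(S \right)} + \left(-4 + 6\right)^{2} = 3 \left(-4 + 9\right) + \left(-4 + 6\right)^{2} = 3 \cdot 5 + 2^{2} = 15 + 4 = 19$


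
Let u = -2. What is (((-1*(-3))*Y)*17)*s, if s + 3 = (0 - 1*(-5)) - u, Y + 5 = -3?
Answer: -1632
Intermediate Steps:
Y = -8 (Y = -5 - 3 = -8)
s = 4 (s = -3 + ((0 - 1*(-5)) - 1*(-2)) = -3 + ((0 + 5) + 2) = -3 + (5 + 2) = -3 + 7 = 4)
(((-1*(-3))*Y)*17)*s = ((-1*(-3)*(-8))*17)*4 = ((3*(-8))*17)*4 = -24*17*4 = -408*4 = -1632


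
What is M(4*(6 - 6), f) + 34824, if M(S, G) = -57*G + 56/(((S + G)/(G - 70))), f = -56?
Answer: 38142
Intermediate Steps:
M(S, G) = -57*G + 56*(-70 + G)/(G + S) (M(S, G) = -57*G + 56/(((G + S)/(-70 + G))) = -57*G + 56*((-70 + G)/(G + S)) = -57*G + 56*(-70 + G)/(G + S))
M(4*(6 - 6), f) + 34824 = (-3920 - 57*(-56)² + 56*(-56) - 57*(-56)*4*(6 - 6))/(-56 + 4*(6 - 6)) + 34824 = (-3920 - 57*3136 - 3136 - 57*(-56)*4*0)/(-56 + 4*0) + 34824 = (-3920 - 178752 - 3136 - 57*(-56)*0)/(-56 + 0) + 34824 = (-3920 - 178752 - 3136 + 0)/(-56) + 34824 = -1/56*(-185808) + 34824 = 3318 + 34824 = 38142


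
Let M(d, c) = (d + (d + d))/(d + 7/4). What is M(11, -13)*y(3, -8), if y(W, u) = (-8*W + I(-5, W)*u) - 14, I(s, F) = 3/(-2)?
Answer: -1144/17 ≈ -67.294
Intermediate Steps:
I(s, F) = -3/2 (I(s, F) = 3*(-½) = -3/2)
y(W, u) = -14 - 8*W - 3*u/2 (y(W, u) = (-8*W - 3*u/2) - 14 = -14 - 8*W - 3*u/2)
M(d, c) = 3*d/(7/4 + d) (M(d, c) = (d + 2*d)/(d + 7*(¼)) = (3*d)/(d + 7/4) = (3*d)/(7/4 + d) = 3*d/(7/4 + d))
M(11, -13)*y(3, -8) = (12*11/(7 + 4*11))*(-14 - 8*3 - 3/2*(-8)) = (12*11/(7 + 44))*(-14 - 24 + 12) = (12*11/51)*(-26) = (12*11*(1/51))*(-26) = (44/17)*(-26) = -1144/17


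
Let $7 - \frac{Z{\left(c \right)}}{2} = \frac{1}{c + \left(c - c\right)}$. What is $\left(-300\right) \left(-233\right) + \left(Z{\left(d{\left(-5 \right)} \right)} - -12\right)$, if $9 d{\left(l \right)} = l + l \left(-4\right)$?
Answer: $\frac{349624}{5} \approx 69925.0$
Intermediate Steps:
$d{\left(l \right)} = - \frac{l}{3}$ ($d{\left(l \right)} = \frac{l + l \left(-4\right)}{9} = \frac{l - 4 l}{9} = \frac{\left(-3\right) l}{9} = - \frac{l}{3}$)
$Z{\left(c \right)} = 14 - \frac{2}{c}$ ($Z{\left(c \right)} = 14 - \frac{2}{c + \left(c - c\right)} = 14 - \frac{2}{c + 0} = 14 - \frac{2}{c}$)
$\left(-300\right) \left(-233\right) + \left(Z{\left(d{\left(-5 \right)} \right)} - -12\right) = \left(-300\right) \left(-233\right) + \left(\left(14 - \frac{2}{\left(- \frac{1}{3}\right) \left(-5\right)}\right) - -12\right) = 69900 + \left(\left(14 - \frac{2}{\frac{5}{3}}\right) + 12\right) = 69900 + \left(\left(14 - \frac{6}{5}\right) + 12\right) = 69900 + \left(\frac{64}{5} + 12\right) = 69900 + \frac{124}{5} = \frac{349624}{5}$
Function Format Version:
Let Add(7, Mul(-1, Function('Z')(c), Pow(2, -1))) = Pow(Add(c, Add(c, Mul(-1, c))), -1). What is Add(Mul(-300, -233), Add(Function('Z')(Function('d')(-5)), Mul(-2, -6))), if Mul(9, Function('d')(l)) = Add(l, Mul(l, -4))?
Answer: Rational(349624, 5) ≈ 69925.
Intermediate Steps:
Function('d')(l) = Mul(Rational(-1, 3), l) (Function('d')(l) = Mul(Rational(1, 9), Add(l, Mul(l, -4))) = Mul(Rational(1, 9), Add(l, Mul(-4, l))) = Mul(Rational(1, 9), Mul(-3, l)) = Mul(Rational(-1, 3), l))
Function('Z')(c) = Add(14, Mul(-2, Pow(c, -1))) (Function('Z')(c) = Add(14, Mul(-2, Pow(Add(c, Add(c, Mul(-1, c))), -1))) = Add(14, Mul(-2, Pow(Add(c, 0), -1))) = Add(14, Mul(-2, Pow(c, -1))))
Add(Mul(-300, -233), Add(Function('Z')(Function('d')(-5)), Mul(-2, -6))) = Add(Mul(-300, -233), Add(Add(14, Mul(-2, Pow(Mul(Rational(-1, 3), -5), -1))), Mul(-2, -6))) = Add(69900, Add(Add(14, Mul(-2, Pow(Rational(5, 3), -1))), 12)) = Add(69900, Add(Add(14, Mul(-2, Rational(3, 5))), 12)) = Add(69900, Add(Add(14, Rational(-6, 5)), 12)) = Add(69900, Add(Rational(64, 5), 12)) = Add(69900, Rational(124, 5)) = Rational(349624, 5)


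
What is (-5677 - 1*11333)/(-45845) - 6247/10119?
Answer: -22853905/92781111 ≈ -0.24632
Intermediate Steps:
(-5677 - 1*11333)/(-45845) - 6247/10119 = (-5677 - 11333)*(-1/45845) - 6247*1/10119 = -17010*(-1/45845) - 6247/10119 = 3402/9169 - 6247/10119 = -22853905/92781111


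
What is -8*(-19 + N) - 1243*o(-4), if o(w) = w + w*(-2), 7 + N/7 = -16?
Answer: -3532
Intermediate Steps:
N = -161 (N = -49 + 7*(-16) = -49 - 112 = -161)
o(w) = -w (o(w) = w - 2*w = -w)
-8*(-19 + N) - 1243*o(-4) = -8*(-19 - 161) - (-1243)*(-4) = -8*(-180) - 1243*4 = 1440 - 4972 = -3532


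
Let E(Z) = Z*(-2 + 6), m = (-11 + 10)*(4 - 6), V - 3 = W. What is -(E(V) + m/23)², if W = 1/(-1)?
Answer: -34596/529 ≈ -65.399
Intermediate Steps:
W = -1 (W = 1*(-1) = -1)
V = 2 (V = 3 - 1 = 2)
m = 2 (m = -1*(-2) = 2)
E(Z) = 4*Z (E(Z) = Z*4 = 4*Z)
-(E(V) + m/23)² = -(4*2 + 2/23)² = -(8 + 2*(1/23))² = -(8 + 2/23)² = -(186/23)² = -1*34596/529 = -34596/529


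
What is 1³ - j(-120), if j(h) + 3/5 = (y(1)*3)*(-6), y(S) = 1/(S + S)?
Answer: 53/5 ≈ 10.600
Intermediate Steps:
y(S) = 1/(2*S)
j(h) = -48/5 (j(h) = -⅗ + (((½)/1)*3)*(-6) = -⅗ + (((½)*1)*3)*(-6) = -⅗ + ((½)*3)*(-6) = -⅗ + (3/2)*(-6) = -⅗ - 9 = -48/5)
1³ - j(-120) = 1³ - 1*(-48/5) = 1 + 48/5 = 53/5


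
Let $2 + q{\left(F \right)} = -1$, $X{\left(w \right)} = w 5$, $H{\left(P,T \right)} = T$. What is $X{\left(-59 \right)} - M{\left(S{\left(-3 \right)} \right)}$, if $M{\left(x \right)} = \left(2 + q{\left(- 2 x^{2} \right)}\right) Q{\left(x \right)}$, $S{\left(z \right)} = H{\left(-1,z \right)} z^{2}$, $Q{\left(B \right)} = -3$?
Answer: $-298$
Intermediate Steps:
$X{\left(w \right)} = 5 w$
$q{\left(F \right)} = -3$ ($q{\left(F \right)} = -2 - 1 = -3$)
$S{\left(z \right)} = z^{3}$ ($S{\left(z \right)} = z z^{2} = z^{3}$)
$M{\left(x \right)} = 3$ ($M{\left(x \right)} = \left(2 - 3\right) \left(-3\right) = \left(-1\right) \left(-3\right) = 3$)
$X{\left(-59 \right)} - M{\left(S{\left(-3 \right)} \right)} = 5 \left(-59\right) - 3 = -295 - 3 = -298$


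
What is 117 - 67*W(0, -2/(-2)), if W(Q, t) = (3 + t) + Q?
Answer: -151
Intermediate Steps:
W(Q, t) = 3 + Q + t
117 - 67*W(0, -2/(-2)) = 117 - 67*(3 + 0 - 2/(-2)) = 117 - 67*(3 + 0 - 2*(-½)) = 117 - 67*(3 + 0 + 1) = 117 - 67*4 = 117 - 268 = -151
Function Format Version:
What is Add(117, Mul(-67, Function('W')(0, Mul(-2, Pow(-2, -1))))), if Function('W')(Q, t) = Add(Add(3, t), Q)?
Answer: -151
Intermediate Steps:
Function('W')(Q, t) = Add(3, Q, t)
Add(117, Mul(-67, Function('W')(0, Mul(-2, Pow(-2, -1))))) = Add(117, Mul(-67, Add(3, 0, Mul(-2, Pow(-2, -1))))) = Add(117, Mul(-67, Add(3, 0, Mul(-2, Rational(-1, 2))))) = Add(117, Mul(-67, Add(3, 0, 1))) = Add(117, Mul(-67, 4)) = Add(117, -268) = -151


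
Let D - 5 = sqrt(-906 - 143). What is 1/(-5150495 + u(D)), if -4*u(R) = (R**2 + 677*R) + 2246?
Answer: 4*I/(-20606587*I + 687*sqrt(1049)) ≈ -1.9411e-7 + 2.096e-10*I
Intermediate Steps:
D = 5 + I*sqrt(1049) (D = 5 + sqrt(-906 - 143) = 5 + sqrt(-1049) = 5 + I*sqrt(1049) ≈ 5.0 + 32.388*I)
u(R) = -1123/2 - 677*R/4 - R**2/4 (u(R) = -((R**2 + 677*R) + 2246)/4 = -(2246 + R**2 + 677*R)/4 = -1123/2 - 677*R/4 - R**2/4)
1/(-5150495 + u(D)) = 1/(-5150495 + (-1123/2 - 677*(5 + I*sqrt(1049))/4 - (5 + I*sqrt(1049))**2/4)) = 1/(-5150495 + (-1123/2 + (-3385/4 - 677*I*sqrt(1049)/4) - (5 + I*sqrt(1049))**2/4)) = 1/(-5150495 + (-5631/4 - (5 + I*sqrt(1049))**2/4 - 677*I*sqrt(1049)/4)) = 1/(-20607611/4 - (5 + I*sqrt(1049))**2/4 - 677*I*sqrt(1049)/4)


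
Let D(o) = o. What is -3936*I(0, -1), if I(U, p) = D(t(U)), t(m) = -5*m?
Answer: 0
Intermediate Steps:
I(U, p) = -5*U
-3936*I(0, -1) = -(-19680)*0 = -3936*0 = 0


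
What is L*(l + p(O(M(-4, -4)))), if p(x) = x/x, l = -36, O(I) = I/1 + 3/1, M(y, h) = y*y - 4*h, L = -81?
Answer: 2835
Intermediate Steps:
M(y, h) = y² - 4*h
O(I) = 3 + I (O(I) = I*1 + 3*1 = I + 3 = 3 + I)
p(x) = 1
L*(l + p(O(M(-4, -4)))) = -81*(-36 + 1) = -81*(-35) = 2835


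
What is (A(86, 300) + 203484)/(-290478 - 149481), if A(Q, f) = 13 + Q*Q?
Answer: -210893/439959 ≈ -0.47935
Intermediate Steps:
A(Q, f) = 13 + Q**2
(A(86, 300) + 203484)/(-290478 - 149481) = ((13 + 86**2) + 203484)/(-290478 - 149481) = ((13 + 7396) + 203484)/(-439959) = (7409 + 203484)*(-1/439959) = 210893*(-1/439959) = -210893/439959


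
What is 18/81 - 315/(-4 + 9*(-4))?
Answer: 583/72 ≈ 8.0972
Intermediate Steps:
18/81 - 315/(-4 + 9*(-4)) = 18*(1/81) - 315/(-4 - 36) = 2/9 - 315/(-40) = 2/9 - 315*(-1/40) = 2/9 + 63/8 = 583/72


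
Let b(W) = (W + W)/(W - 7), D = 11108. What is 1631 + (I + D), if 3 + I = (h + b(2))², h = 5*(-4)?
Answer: 329216/25 ≈ 13169.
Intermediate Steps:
b(W) = 2*W/(-7 + W) (b(W) = (2*W)/(-7 + W) = 2*W/(-7 + W))
h = -20
I = 10741/25 (I = -3 + (-20 + 2*2/(-7 + 2))² = -3 + (-20 + 2*2/(-5))² = -3 + (-20 + 2*2*(-⅕))² = -3 + (-20 - ⅘)² = -3 + (-104/5)² = -3 + 10816/25 = 10741/25 ≈ 429.64)
1631 + (I + D) = 1631 + (10741/25 + 11108) = 1631 + 288441/25 = 329216/25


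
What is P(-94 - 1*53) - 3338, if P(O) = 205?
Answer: -3133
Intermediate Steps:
P(-94 - 1*53) - 3338 = 205 - 3338 = -3133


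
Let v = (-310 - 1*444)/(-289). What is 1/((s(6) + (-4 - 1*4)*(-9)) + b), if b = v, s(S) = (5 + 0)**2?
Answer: 289/28787 ≈ 0.010039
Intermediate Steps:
s(S) = 25 (s(S) = 5**2 = 25)
v = 754/289 (v = (-310 - 444)*(-1/289) = -754*(-1/289) = 754/289 ≈ 2.6090)
b = 754/289 ≈ 2.6090
1/((s(6) + (-4 - 1*4)*(-9)) + b) = 1/((25 + (-4 - 1*4)*(-9)) + 754/289) = 1/((25 + (-4 - 4)*(-9)) + 754/289) = 1/((25 - 8*(-9)) + 754/289) = 1/((25 + 72) + 754/289) = 1/(97 + 754/289) = 1/(28787/289) = 289/28787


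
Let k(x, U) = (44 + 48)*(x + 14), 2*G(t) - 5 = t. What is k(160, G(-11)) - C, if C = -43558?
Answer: 59566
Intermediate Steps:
G(t) = 5/2 + t/2
k(x, U) = 1288 + 92*x (k(x, U) = 92*(14 + x) = 1288 + 92*x)
k(160, G(-11)) - C = (1288 + 92*160) - 1*(-43558) = (1288 + 14720) + 43558 = 16008 + 43558 = 59566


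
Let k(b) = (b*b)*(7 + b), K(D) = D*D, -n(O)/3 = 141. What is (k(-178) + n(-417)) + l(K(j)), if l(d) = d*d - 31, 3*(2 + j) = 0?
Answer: -5418402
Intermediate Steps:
n(O) = -423 (n(O) = -3*141 = -423)
j = -2 (j = -2 + (1/3)*0 = -2 + 0 = -2)
K(D) = D**2
l(d) = -31 + d**2 (l(d) = d**2 - 31 = -31 + d**2)
k(b) = b**2*(7 + b)
(k(-178) + n(-417)) + l(K(j)) = ((-178)**2*(7 - 178) - 423) + (-31 + ((-2)**2)**2) = (31684*(-171) - 423) + (-31 + 4**2) = (-5417964 - 423) + (-31 + 16) = -5418387 - 15 = -5418402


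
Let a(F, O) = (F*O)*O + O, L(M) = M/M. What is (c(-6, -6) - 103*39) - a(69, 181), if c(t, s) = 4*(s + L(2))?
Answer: -2264727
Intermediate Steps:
L(M) = 1
a(F, O) = O + F*O² (a(F, O) = F*O² + O = O + F*O²)
c(t, s) = 4 + 4*s (c(t, s) = 4*(s + 1) = 4*(1 + s) = 4 + 4*s)
(c(-6, -6) - 103*39) - a(69, 181) = ((4 + 4*(-6)) - 103*39) - 181*(1 + 69*181) = ((4 - 24) - 4017) - 181*(1 + 12489) = (-20 - 4017) - 181*12490 = -4037 - 1*2260690 = -4037 - 2260690 = -2264727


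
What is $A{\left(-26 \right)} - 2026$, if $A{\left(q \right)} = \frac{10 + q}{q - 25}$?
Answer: $- \frac{103310}{51} \approx -2025.7$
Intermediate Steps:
$A{\left(q \right)} = \frac{10 + q}{-25 + q}$
$A{\left(-26 \right)} - 2026 = \frac{10 - 26}{-25 - 26} - 2026 = \frac{1}{-51} \left(-16\right) - 2026 = \left(- \frac{1}{51}\right) \left(-16\right) - 2026 = \frac{16}{51} - 2026 = - \frac{103310}{51}$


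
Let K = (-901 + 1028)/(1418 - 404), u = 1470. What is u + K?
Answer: 1490707/1014 ≈ 1470.1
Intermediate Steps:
K = 127/1014 ≈ 0.12525
u + K = 1470 + 127/1014 = 1490707/1014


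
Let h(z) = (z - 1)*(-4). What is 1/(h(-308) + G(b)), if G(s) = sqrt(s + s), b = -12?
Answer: 103/127310 - I*sqrt(6)/763860 ≈ 0.00080905 - 3.2067e-6*I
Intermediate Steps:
h(z) = 4 - 4*z (h(z) = (-1 + z)*(-4) = 4 - 4*z)
G(s) = sqrt(2)*sqrt(s) (G(s) = sqrt(2*s) = sqrt(2)*sqrt(s))
1/(h(-308) + G(b)) = 1/((4 - 4*(-308)) + sqrt(2)*sqrt(-12)) = 1/((4 + 1232) + sqrt(2)*(2*I*sqrt(3))) = 1/(1236 + 2*I*sqrt(6))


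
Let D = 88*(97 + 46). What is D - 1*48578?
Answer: -35994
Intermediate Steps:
D = 12584 (D = 88*143 = 12584)
D - 1*48578 = 12584 - 1*48578 = 12584 - 48578 = -35994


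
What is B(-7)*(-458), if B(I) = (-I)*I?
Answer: 22442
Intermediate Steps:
B(I) = -I²
B(-7)*(-458) = -1*(-7)²*(-458) = -1*49*(-458) = -49*(-458) = 22442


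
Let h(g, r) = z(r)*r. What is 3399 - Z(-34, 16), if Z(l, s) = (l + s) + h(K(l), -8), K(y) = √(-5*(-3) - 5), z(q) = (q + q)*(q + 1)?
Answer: 4313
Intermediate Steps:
z(q) = 2*q*(1 + q) (z(q) = (2*q)*(1 + q) = 2*q*(1 + q))
K(y) = √10 (K(y) = √(15 - 5) = √10)
h(g, r) = 2*r²*(1 + r) (h(g, r) = (2*r*(1 + r))*r = 2*r²*(1 + r))
Z(l, s) = -896 + l + s (Z(l, s) = (l + s) + 2*(-8)²*(1 - 8) = (l + s) + 2*64*(-7) = (l + s) - 896 = -896 + l + s)
3399 - Z(-34, 16) = 3399 - (-896 - 34 + 16) = 3399 - 1*(-914) = 3399 + 914 = 4313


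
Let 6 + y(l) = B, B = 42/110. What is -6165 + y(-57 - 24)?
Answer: -339384/55 ≈ -6170.6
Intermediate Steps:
B = 21/55 (B = 42*(1/110) = 21/55 ≈ 0.38182)
y(l) = -309/55 (y(l) = -6 + 21/55 = -309/55)
-6165 + y(-57 - 24) = -6165 - 309/55 = -339384/55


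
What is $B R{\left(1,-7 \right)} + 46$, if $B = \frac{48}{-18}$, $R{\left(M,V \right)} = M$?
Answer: $\frac{130}{3} \approx 43.333$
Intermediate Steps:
$B = - \frac{8}{3}$ ($B = 48 \left(- \frac{1}{18}\right) = - \frac{8}{3} \approx -2.6667$)
$B R{\left(1,-7 \right)} + 46 = \left(- \frac{8}{3}\right) 1 + 46 = - \frac{8}{3} + 46 = \frac{130}{3}$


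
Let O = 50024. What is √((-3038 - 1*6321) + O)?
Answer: √40665 ≈ 201.66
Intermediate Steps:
√((-3038 - 1*6321) + O) = √((-3038 - 1*6321) + 50024) = √((-3038 - 6321) + 50024) = √(-9359 + 50024) = √40665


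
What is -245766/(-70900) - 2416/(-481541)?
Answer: 59258849903/17070628450 ≈ 3.4714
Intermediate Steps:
-245766/(-70900) - 2416/(-481541) = -245766*(-1/70900) - 2416*(-1/481541) = 122883/35450 + 2416/481541 = 59258849903/17070628450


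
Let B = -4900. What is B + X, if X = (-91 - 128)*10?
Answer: -7090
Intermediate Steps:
X = -2190 (X = -219*10 = -2190)
B + X = -4900 - 2190 = -7090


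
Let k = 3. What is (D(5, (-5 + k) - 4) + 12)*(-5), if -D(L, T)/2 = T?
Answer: -120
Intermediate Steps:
D(L, T) = -2*T
(D(5, (-5 + k) - 4) + 12)*(-5) = (-2*((-5 + 3) - 4) + 12)*(-5) = (-2*(-2 - 4) + 12)*(-5) = (-2*(-6) + 12)*(-5) = (12 + 12)*(-5) = 24*(-5) = -120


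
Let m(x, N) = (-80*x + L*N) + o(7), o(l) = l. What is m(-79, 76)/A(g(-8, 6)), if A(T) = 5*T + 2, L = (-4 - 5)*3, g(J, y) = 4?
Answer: 4275/22 ≈ 194.32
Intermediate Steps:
L = -27 (L = -9*3 = -27)
A(T) = 2 + 5*T
m(x, N) = 7 - 80*x - 27*N (m(x, N) = (-80*x - 27*N) + 7 = 7 - 80*x - 27*N)
m(-79, 76)/A(g(-8, 6)) = (7 - 80*(-79) - 27*76)/(2 + 5*4) = (7 + 6320 - 2052)/(2 + 20) = 4275/22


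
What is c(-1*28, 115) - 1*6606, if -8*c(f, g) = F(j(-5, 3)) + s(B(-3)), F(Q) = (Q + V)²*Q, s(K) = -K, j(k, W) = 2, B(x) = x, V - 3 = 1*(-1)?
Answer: -52883/8 ≈ -6610.4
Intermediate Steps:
V = 2 (V = 3 + 1*(-1) = 3 - 1 = 2)
F(Q) = Q*(2 + Q)² (F(Q) = (Q + 2)²*Q = (2 + Q)²*Q = Q*(2 + Q)²)
c(f, g) = -35/8 (c(f, g) = -(2*(2 + 2)² - 1*(-3))/8 = -(2*4² + 3)/8 = -(2*16 + 3)/8 = -(32 + 3)/8 = -⅛*35 = -35/8)
c(-1*28, 115) - 1*6606 = -35/8 - 1*6606 = -35/8 - 6606 = -52883/8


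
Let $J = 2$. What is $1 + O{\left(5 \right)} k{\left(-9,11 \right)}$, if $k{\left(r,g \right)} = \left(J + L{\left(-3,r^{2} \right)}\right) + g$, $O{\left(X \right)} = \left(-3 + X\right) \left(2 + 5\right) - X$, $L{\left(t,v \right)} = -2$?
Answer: $100$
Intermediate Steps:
$O{\left(X \right)} = -21 + 6 X$ ($O{\left(X \right)} = \left(-3 + X\right) 7 - X = \left(-21 + 7 X\right) - X = -21 + 6 X$)
$k{\left(r,g \right)} = g$ ($k{\left(r,g \right)} = \left(2 - 2\right) + g = 0 + g = g$)
$1 + O{\left(5 \right)} k{\left(-9,11 \right)} = 1 + \left(-21 + 6 \cdot 5\right) 11 = 1 + \left(-21 + 30\right) 11 = 1 + 9 \cdot 11 = 1 + 99 = 100$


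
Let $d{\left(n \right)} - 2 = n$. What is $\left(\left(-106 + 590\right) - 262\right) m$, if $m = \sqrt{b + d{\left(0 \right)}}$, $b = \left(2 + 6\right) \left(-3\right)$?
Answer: $222 i \sqrt{22} \approx 1041.3 i$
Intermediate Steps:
$b = -24$ ($b = 8 \left(-3\right) = -24$)
$d{\left(n \right)} = 2 + n$
$m = i \sqrt{22}$ ($m = \sqrt{-24 + \left(2 + 0\right)} = \sqrt{-24 + 2} = \sqrt{-22} = i \sqrt{22} \approx 4.6904 i$)
$\left(\left(-106 + 590\right) - 262\right) m = \left(\left(-106 + 590\right) - 262\right) i \sqrt{22} = \left(484 - 262\right) i \sqrt{22} = 222 i \sqrt{22}$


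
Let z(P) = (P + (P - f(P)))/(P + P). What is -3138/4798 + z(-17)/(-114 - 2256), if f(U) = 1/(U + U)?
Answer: -286759435/438172552 ≈ -0.65444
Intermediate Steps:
f(U) = 1/(2*U)
z(P) = (2*P - 1/(2*P))/(2*P) (z(P) = (P + (P - 1/(2*P)))/(P + P) = (P + (P - 1/(2*P)))/((2*P)) = (2*P - 1/(2*P))*(1/(2*P)) = (2*P - 1/(2*P))/(2*P))
-3138/4798 + z(-17)/(-114 - 2256) = -3138/4798 + (1 - ¼/(-17)²)/(-114 - 2256) = -3138*1/4798 + (1 - ¼*1/289)/(-2370) = -1569/2399 + (1 - 1/1156)*(-1/2370) = -1569/2399 + (1155/1156)*(-1/2370) = -1569/2399 - 77/182648 = -286759435/438172552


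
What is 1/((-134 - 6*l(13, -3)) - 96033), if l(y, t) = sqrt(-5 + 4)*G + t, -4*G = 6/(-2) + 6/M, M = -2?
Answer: -96149/9244630282 + 9*I/9244630282 ≈ -1.0401e-5 + 9.7354e-10*I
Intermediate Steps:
G = 3/2 (G = -(6/(-2) + 6/(-2))/4 = -(6*(-1/2) + 6*(-1/2))/4 = -(-3 - 3)/4 = -1/4*(-6) = 3/2 ≈ 1.5000)
l(y, t) = t + 3*I/2 (l(y, t) = sqrt(-5 + 4)*(3/2) + t = sqrt(-1)*(3/2) + t = I*(3/2) + t = 3*I/2 + t = t + 3*I/2)
1/((-134 - 6*l(13, -3)) - 96033) = 1/((-134 - 6*(-3 + 3*I/2)) - 96033) = 1/((-134 + (18 - 9*I)) - 96033) = 1/((-116 - 9*I) - 96033) = 1/(-96149 - 9*I) = (-96149 + 9*I)/9244630282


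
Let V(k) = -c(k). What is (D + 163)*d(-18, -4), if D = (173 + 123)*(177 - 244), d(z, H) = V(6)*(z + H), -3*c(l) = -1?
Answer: -432718/3 ≈ -1.4424e+5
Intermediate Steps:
c(l) = ⅓ (c(l) = -⅓*(-1) = ⅓)
V(k) = -⅓ (V(k) = -1*⅓ = -⅓)
d(z, H) = -H/3 - z/3 (d(z, H) = -(z + H)/3 = -(H + z)/3 = -H/3 - z/3)
D = -19832 (D = 296*(-67) = -19832)
(D + 163)*d(-18, -4) = (-19832 + 163)*(-⅓*(-4) - ⅓*(-18)) = -19669*(4/3 + 6) = -19669*22/3 = -432718/3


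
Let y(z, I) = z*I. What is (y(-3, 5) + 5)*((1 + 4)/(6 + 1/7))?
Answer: -350/43 ≈ -8.1395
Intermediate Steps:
y(z, I) = I*z
(y(-3, 5) + 5)*((1 + 4)/(6 + 1/7)) = (5*(-3) + 5)*((1 + 4)/(6 + 1/7)) = (-15 + 5)*(5/(6 + 1*(1/7))) = -50/(6 + 1/7) = -50/43/7 = -50*7/43 = -10*35/43 = -350/43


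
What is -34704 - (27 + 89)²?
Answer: -48160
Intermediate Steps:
-34704 - (27 + 89)² = -34704 - 1*116² = -34704 - 1*13456 = -34704 - 13456 = -48160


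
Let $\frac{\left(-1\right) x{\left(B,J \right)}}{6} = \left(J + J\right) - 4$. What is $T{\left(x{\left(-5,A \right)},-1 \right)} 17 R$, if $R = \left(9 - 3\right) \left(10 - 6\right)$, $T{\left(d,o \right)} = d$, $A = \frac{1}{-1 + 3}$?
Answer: $7344$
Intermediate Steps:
$A = \frac{1}{2} \approx 0.5$
$x{\left(B,J \right)} = 24 - 12 J$ ($x{\left(B,J \right)} = - 6 \left(\left(J + J\right) - 4\right) = - 6 \left(2 J - 4\right) = - 6 \left(-4 + 2 J\right) = 24 - 12 J$)
$R = 24$ ($R = 6 \cdot 4 = 24$)
$T{\left(x{\left(-5,A \right)},-1 \right)} 17 R = \left(24 - 6\right) 17 \cdot 24 = 18 \cdot 17 \cdot 24 = 306 \cdot 24 = 7344$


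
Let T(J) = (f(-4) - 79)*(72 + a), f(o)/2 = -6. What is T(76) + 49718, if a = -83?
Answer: 50719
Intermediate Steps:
f(o) = -12 (f(o) = 2*(-6) = -12)
T(J) = 1001 (T(J) = (-12 - 79)*(72 - 83) = -91*(-11) = 1001)
T(76) + 49718 = 1001 + 49718 = 50719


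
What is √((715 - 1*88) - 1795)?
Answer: 4*I*√73 ≈ 34.176*I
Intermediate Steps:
√((715 - 1*88) - 1795) = √((715 - 88) - 1795) = √(627 - 1795) = √(-1168) = 4*I*√73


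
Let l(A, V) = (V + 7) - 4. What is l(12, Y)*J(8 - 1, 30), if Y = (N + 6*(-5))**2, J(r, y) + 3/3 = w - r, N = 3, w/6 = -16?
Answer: -76128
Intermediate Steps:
w = -96 (w = 6*(-16) = -96)
J(r, y) = -97 - r (J(r, y) = -1 + (-96 - r) = -97 - r)
Y = 729 (Y = (3 + 6*(-5))**2 = (3 - 30)**2 = (-27)**2 = 729)
l(A, V) = 3 + V (l(A, V) = (7 + V) - 4 = 3 + V)
l(12, Y)*J(8 - 1, 30) = (3 + 729)*(-97 - (8 - 1)) = 732*(-97 - 1*7) = 732*(-97 - 7) = 732*(-104) = -76128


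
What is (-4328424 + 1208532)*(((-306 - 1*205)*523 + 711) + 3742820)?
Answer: -10845611921976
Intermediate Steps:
(-4328424 + 1208532)*(((-306 - 1*205)*523 + 711) + 3742820) = -3119892*(((-306 - 205)*523 + 711) + 3742820) = -3119892*((-511*523 + 711) + 3742820) = -3119892*((-267253 + 711) + 3742820) = -3119892*(-266542 + 3742820) = -3119892*3476278 = -10845611921976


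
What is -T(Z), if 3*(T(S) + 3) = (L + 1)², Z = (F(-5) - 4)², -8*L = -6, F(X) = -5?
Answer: 95/48 ≈ 1.9792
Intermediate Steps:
L = ¾ (L = -⅛*(-6) = ¾ ≈ 0.75000)
Z = 81 (Z = (-5 - 4)² = (-9)² = 81)
T(S) = -95/48 (T(S) = -3 + (¾ + 1)²/3 = -3 + (7/4)²/3 = -3 + (⅓)*(49/16) = -3 + 49/48 = -95/48)
-T(Z) = -1*(-95/48) = 95/48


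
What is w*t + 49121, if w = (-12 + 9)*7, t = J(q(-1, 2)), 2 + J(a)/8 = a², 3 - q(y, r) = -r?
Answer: 45257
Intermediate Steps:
q(y, r) = 3 + r (q(y, r) = 3 - (-1)*r = 3 + r)
J(a) = -16 + 8*a²
t = 184 (t = -16 + 8*(3 + 2)² = -16 + 8*5² = -16 + 8*25 = -16 + 200 = 184)
w = -21 (w = -3*7 = -21)
w*t + 49121 = -21*184 + 49121 = -3864 + 49121 = 45257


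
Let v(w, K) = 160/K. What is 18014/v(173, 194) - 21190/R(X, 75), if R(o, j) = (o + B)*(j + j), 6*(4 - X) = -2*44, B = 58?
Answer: 100464609/4600 ≈ 21840.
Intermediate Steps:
X = 56/3 (X = 4 - (-1)*44/3 = 4 - ⅙*(-88) = 4 + 44/3 = 56/3 ≈ 18.667)
R(o, j) = 2*j*(58 + o) (R(o, j) = (o + 58)*(j + j) = (58 + o)*(2*j) = 2*j*(58 + o))
18014/v(173, 194) - 21190/R(X, 75) = 18014/((160/194)) - 21190*1/(150*(58 + 56/3)) = 18014/((160*(1/194))) - 21190/(2*75*(230/3)) = 18014/(80/97) - 21190/11500 = 18014*(97/80) - 21190*1/11500 = 873679/40 - 2119/1150 = 100464609/4600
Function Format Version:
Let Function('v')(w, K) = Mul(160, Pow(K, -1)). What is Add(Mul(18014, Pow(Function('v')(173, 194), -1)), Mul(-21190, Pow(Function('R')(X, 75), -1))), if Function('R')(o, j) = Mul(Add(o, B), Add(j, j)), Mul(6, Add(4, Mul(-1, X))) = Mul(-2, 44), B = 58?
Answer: Rational(100464609, 4600) ≈ 21840.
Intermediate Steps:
X = Rational(56, 3) (X = Add(4, Mul(Rational(-1, 6), Mul(-2, 44))) = Add(4, Mul(Rational(-1, 6), -88)) = Add(4, Rational(44, 3)) = Rational(56, 3) ≈ 18.667)
Function('R')(o, j) = Mul(2, j, Add(58, o)) (Function('R')(o, j) = Mul(Add(o, 58), Add(j, j)) = Mul(Add(58, o), Mul(2, j)) = Mul(2, j, Add(58, o)))
Add(Mul(18014, Pow(Function('v')(173, 194), -1)), Mul(-21190, Pow(Function('R')(X, 75), -1))) = Add(Mul(18014, Pow(Mul(160, Pow(194, -1)), -1)), Mul(-21190, Pow(Mul(2, 75, Add(58, Rational(56, 3))), -1))) = Add(Mul(18014, Pow(Mul(160, Rational(1, 194)), -1)), Mul(-21190, Pow(Mul(2, 75, Rational(230, 3)), -1))) = Add(Mul(18014, Pow(Rational(80, 97), -1)), Mul(-21190, Pow(11500, -1))) = Add(Mul(18014, Rational(97, 80)), Mul(-21190, Rational(1, 11500))) = Add(Rational(873679, 40), Rational(-2119, 1150)) = Rational(100464609, 4600)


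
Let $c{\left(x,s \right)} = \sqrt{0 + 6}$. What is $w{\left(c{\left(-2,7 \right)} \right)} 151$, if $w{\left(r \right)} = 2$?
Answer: $302$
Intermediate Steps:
$c{\left(x,s \right)} = \sqrt{6}$
$w{\left(c{\left(-2,7 \right)} \right)} 151 = 2 \cdot 151 = 302$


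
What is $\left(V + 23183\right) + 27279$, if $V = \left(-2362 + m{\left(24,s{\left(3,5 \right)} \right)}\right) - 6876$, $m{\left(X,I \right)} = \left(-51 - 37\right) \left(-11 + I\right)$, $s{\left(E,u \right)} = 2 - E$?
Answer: $42280$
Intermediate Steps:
$m{\left(X,I \right)} = 968 - 88 I$ ($m{\left(X,I \right)} = - 88 \left(-11 + I\right) = 968 - 88 I$)
$V = -8182$ ($V = \left(-2362 + \left(968 - 88 \left(2 - 3\right)\right)\right) - 6876 = \left(-2362 + \left(968 - -88\right)\right) - 6876 = \left(-2362 + \left(968 + 88\right)\right) - 6876 = \left(-2362 + 1056\right) - 6876 = -1306 - 6876 = -8182$)
$\left(V + 23183\right) + 27279 = \left(-8182 + 23183\right) + 27279 = 15001 + 27279 = 42280$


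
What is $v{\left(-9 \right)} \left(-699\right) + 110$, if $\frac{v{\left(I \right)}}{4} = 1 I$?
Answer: $25274$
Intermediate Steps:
$v{\left(I \right)} = 4 I$ ($v{\left(I \right)} = 4 \cdot 1 I = 4 I$)
$v{\left(-9 \right)} \left(-699\right) + 110 = 4 \left(-9\right) \left(-699\right) + 110 = \left(-36\right) \left(-699\right) + 110 = 25164 + 110 = 25274$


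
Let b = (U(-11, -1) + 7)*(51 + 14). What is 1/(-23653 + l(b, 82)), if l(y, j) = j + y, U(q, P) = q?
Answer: -1/23831 ≈ -4.1962e-5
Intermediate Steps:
b = -260 (b = (-11 + 7)*(51 + 14) = -4*65 = -260)
1/(-23653 + l(b, 82)) = 1/(-23653 + (82 - 260)) = 1/(-23653 - 178) = 1/(-23831) = -1/23831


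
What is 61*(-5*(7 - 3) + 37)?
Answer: 1037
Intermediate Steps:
61*(-5*(7 - 3) + 37) = 61*(-5*4 + 37) = 61*(-20 + 37) = 61*17 = 1037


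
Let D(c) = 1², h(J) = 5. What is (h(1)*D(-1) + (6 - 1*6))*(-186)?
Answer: -930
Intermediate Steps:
D(c) = 1
(h(1)*D(-1) + (6 - 1*6))*(-186) = (5*1 + (6 - 1*6))*(-186) = (5 + (6 - 6))*(-186) = (5 + 0)*(-186) = 5*(-186) = -930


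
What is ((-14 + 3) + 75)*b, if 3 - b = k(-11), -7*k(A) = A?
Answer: 640/7 ≈ 91.429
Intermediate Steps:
k(A) = -A/7
b = 10/7 (b = 3 - (-1)*(-11)/7 = 3 - 1*11/7 = 3 - 11/7 = 10/7 ≈ 1.4286)
((-14 + 3) + 75)*b = ((-14 + 3) + 75)*(10/7) = (-11 + 75)*(10/7) = 64*(10/7) = 640/7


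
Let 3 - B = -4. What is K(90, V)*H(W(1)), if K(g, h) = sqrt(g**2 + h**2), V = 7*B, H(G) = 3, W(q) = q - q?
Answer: 3*sqrt(10501) ≈ 307.42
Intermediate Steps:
W(q) = 0
B = 7 (B = 3 - 1*(-4) = 3 + 4 = 7)
V = 49 (V = 7*7 = 49)
K(90, V)*H(W(1)) = sqrt(90**2 + 49**2)*3 = sqrt(8100 + 2401)*3 = sqrt(10501)*3 = 3*sqrt(10501)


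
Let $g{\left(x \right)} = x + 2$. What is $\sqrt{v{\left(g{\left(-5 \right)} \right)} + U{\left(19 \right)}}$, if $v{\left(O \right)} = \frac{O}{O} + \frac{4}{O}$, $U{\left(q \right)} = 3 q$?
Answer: $\frac{\sqrt{510}}{3} \approx 7.5277$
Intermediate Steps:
$g{\left(x \right)} = 2 + x$
$v{\left(O \right)} = 1 + \frac{4}{O}$
$\sqrt{v{\left(g{\left(-5 \right)} \right)} + U{\left(19 \right)}} = \sqrt{\frac{4 + \left(2 - 5\right)}{2 - 5} + 3 \cdot 19} = \sqrt{\frac{4 - 3}{-3} + 57} = \sqrt{\left(- \frac{1}{3}\right) 1 + 57} = \sqrt{- \frac{1}{3} + 57} = \sqrt{\frac{170}{3}} = \frac{\sqrt{510}}{3}$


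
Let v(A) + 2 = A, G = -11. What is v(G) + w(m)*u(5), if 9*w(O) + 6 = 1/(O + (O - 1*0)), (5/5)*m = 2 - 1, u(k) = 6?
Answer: -50/3 ≈ -16.667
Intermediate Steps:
v(A) = -2 + A
m = 1 (m = 2 - 1 = 1)
w(O) = -⅔ + 1/(18*O) (w(O) = -⅔ + 1/(9*(O + (O - 1*0))) = -⅔ + 1/(9*(O + (O + 0))) = -⅔ + 1/(9*(O + O)) = -⅔ + 1/(9*((2*O))) = -⅔ + (1/(2*O))/9 = -⅔ + 1/(18*O))
v(G) + w(m)*u(5) = (-2 - 11) + ((1/18)*(1 - 12*1)/1)*6 = -13 + ((1/18)*1*(1 - 12))*6 = -13 + ((1/18)*1*(-11))*6 = -13 - 11/18*6 = -13 - 11/3 = -50/3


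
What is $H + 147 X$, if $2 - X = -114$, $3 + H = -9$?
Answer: $17040$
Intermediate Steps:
$H = -12$ ($H = -3 - 9 = -12$)
$X = 116$ ($X = 2 - -114 = 2 + 114 = 116$)
$H + 147 X = -12 + 147 \cdot 116 = -12 + 17052 = 17040$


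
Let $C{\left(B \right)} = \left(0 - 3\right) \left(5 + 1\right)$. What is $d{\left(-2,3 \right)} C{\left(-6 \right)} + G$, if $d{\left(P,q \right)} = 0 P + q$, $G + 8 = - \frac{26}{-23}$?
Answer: $- \frac{1400}{23} \approx -60.87$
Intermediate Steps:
$G = - \frac{158}{23}$ ($G = -8 - \frac{26}{-23} = -8 - - \frac{26}{23} = -8 + \frac{26}{23} = - \frac{158}{23} \approx -6.8696$)
$C{\left(B \right)} = -18$ ($C{\left(B \right)} = \left(-3\right) 6 = -18$)
$d{\left(P,q \right)} = q$ ($d{\left(P,q \right)} = 0 + q = q$)
$d{\left(-2,3 \right)} C{\left(-6 \right)} + G = 3 \left(-18\right) - \frac{158}{23} = -54 - \frac{158}{23} = - \frac{1400}{23}$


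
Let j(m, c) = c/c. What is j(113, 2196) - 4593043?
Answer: -4593042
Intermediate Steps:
j(m, c) = 1
j(113, 2196) - 4593043 = 1 - 4593043 = -4593042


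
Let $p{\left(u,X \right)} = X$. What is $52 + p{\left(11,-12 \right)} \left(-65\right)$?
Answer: $832$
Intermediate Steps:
$52 + p{\left(11,-12 \right)} \left(-65\right) = 52 - -780 = 52 + 780 = 832$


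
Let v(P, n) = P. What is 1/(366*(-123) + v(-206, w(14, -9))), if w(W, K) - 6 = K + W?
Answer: -1/45224 ≈ -2.2112e-5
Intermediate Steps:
w(W, K) = 6 + K + W (w(W, K) = 6 + (K + W) = 6 + K + W)
1/(366*(-123) + v(-206, w(14, -9))) = 1/(366*(-123) - 206) = 1/(-45018 - 206) = 1/(-45224) = -1/45224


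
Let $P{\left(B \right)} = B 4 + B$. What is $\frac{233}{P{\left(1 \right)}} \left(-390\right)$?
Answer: $-18174$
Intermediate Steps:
$P{\left(B \right)} = 5 B$ ($P{\left(B \right)} = 4 B + B = 5 B$)
$\frac{233}{P{\left(1 \right)}} \left(-390\right) = \frac{233}{5 \cdot 1} \left(-390\right) = \frac{233}{5} \left(-390\right) = -18174$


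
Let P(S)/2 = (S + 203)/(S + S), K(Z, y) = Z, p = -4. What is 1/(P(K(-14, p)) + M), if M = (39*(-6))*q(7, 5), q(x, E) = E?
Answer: -2/2367 ≈ -0.00084495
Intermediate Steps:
P(S) = (203 + S)/S (P(S) = 2*((S + 203)/(S + S)) = 2*((203 + S)/((2*S))) = 2*((203 + S)*(1/(2*S))) = 2*((203 + S)/(2*S)) = (203 + S)/S)
M = -1170 (M = (39*(-6))*5 = -234*5 = -1170)
1/(P(K(-14, p)) + M) = 1/((203 - 14)/(-14) - 1170) = 1/(-1/14*189 - 1170) = 1/(-27/2 - 1170) = 1/(-2367/2) = -2/2367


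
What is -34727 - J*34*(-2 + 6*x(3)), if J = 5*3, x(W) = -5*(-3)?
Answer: -79607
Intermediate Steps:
x(W) = 15
J = 15
-34727 - J*34*(-2 + 6*x(3)) = -34727 - 15*34*(-2 + 6*15) = -34727 - 510*(-2 + 90) = -34727 - 510*88 = -34727 - 1*44880 = -34727 - 44880 = -79607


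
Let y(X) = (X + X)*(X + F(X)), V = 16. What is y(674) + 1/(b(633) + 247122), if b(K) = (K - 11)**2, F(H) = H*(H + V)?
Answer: 398034946744593/634006 ≈ 6.2781e+8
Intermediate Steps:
F(H) = H*(16 + H) (F(H) = H*(H + 16) = H*(16 + H))
b(K) = (-11 + K)**2
y(X) = 2*X*(X + X*(16 + X)) (y(X) = (X + X)*(X + X*(16 + X)) = (2*X)*(X + X*(16 + X)) = 2*X*(X + X*(16 + X)))
y(674) + 1/(b(633) + 247122) = 2*674**2*(17 + 674) + 1/((-11 + 633)**2 + 247122) = 2*454276*691 + 1/(622**2 + 247122) = 627809432 + 1/(386884 + 247122) = 627809432 + 1/634006 = 398034946744593/634006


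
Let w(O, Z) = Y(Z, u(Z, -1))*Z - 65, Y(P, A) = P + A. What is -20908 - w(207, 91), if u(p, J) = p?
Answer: -37405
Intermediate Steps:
Y(P, A) = A + P
w(O, Z) = -65 + 2*Z² (w(O, Z) = (Z + Z)*Z - 65 = (2*Z)*Z - 65 = 2*Z² - 65 = -65 + 2*Z²)
-20908 - w(207, 91) = -20908 - (-65 + 2*91²) = -20908 - (-65 + 2*8281) = -20908 - (-65 + 16562) = -20908 - 1*16497 = -20908 - 16497 = -37405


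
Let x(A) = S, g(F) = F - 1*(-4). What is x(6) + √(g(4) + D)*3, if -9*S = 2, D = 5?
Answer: -2/9 + 3*√13 ≈ 10.594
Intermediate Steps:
g(F) = 4 + F (g(F) = F + 4 = 4 + F)
S = -2/9 (S = -⅑*2 = -2/9 ≈ -0.22222)
x(A) = -2/9
x(6) + √(g(4) + D)*3 = -2/9 + √((4 + 4) + 5)*3 = -2/9 + √(8 + 5)*3 = -2/9 + √13*3 = -2/9 + 3*√13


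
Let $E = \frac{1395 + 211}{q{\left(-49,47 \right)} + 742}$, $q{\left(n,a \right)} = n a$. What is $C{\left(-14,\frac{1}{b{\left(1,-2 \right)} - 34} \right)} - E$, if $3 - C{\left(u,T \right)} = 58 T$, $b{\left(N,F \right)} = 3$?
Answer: $\frac{285497}{48391} \approx 5.8998$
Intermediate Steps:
$q{\left(n,a \right)} = a n$
$C{\left(u,T \right)} = 3 - 58 T$
$E = - \frac{1606}{1561}$ ($E = \frac{1395 + 211}{47 \left(-49\right) + 742} = \frac{1606}{-2303 + 742} = \frac{1606}{-1561} = 1606 \left(- \frac{1}{1561}\right) = - \frac{1606}{1561} \approx -1.0288$)
$C{\left(-14,\frac{1}{b{\left(1,-2 \right)} - 34} \right)} - E = \left(3 - \frac{58}{3 - 34}\right) - - \frac{1606}{1561} = \left(3 - \frac{58}{-31}\right) + \frac{1606}{1561} = \left(3 - - \frac{58}{31}\right) + \frac{1606}{1561} = \left(3 + \frac{58}{31}\right) + \frac{1606}{1561} = \frac{151}{31} + \frac{1606}{1561} = \frac{285497}{48391}$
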